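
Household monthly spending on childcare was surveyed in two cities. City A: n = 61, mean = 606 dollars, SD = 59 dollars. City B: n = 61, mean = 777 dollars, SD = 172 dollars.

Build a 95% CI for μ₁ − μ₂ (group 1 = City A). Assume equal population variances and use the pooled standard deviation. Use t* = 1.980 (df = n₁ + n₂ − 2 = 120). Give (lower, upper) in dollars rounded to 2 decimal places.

(-217.10, -124.90)

Pooled variance s_p² = [60·59² + 60·172²] / (61+61−2) = 16532.5000, so s_p = 128.5788.
SE_diff = s_p·√(1/n₁ + 1/n₂) = 128.5788·√(1/61 + 1/61) = 23.2820.
t* = 1.980; margin = 1.980 × 23.2820 = 46.0984.
Difference = 606 − 777 = -171.0000.
-171.0000 ± 46.0984 → (-217.10, -124.90).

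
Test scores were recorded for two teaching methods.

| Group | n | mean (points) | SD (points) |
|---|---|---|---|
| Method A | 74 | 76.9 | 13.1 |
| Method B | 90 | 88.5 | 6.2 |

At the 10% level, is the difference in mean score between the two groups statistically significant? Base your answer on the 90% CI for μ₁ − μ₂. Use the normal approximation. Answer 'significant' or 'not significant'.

significant

Standard errors of each mean: 13.1/√74 = 1.5228 and 6.2/√90 = 0.6535.
SE(x̄₁ − x̄₂) = √(1.5228² + 0.6535²) = 1.6571 for independent samples with unequal variances.
With z* = 1.645, the margin is 1.645 × 1.6571 = 2.7259.
x̄₁ − x̄₂ = 76.9 − 88.5 = -11.6000; the interval is -11.6000 ± 2.7259 = (-14.3259, -8.8741).
The interval (-14.3259, -8.8741) does not contain 0, so the difference is significant.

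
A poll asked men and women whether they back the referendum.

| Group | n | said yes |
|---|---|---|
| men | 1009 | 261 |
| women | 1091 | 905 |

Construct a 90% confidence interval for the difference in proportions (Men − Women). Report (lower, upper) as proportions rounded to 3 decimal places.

First, p̂₁ = 261/1009 = 0.2587; p̂₂ = 905/1091 = 0.8295.
The two standard errors are √(0.2587×0.7413/1009) = 0.01379 and √(0.8295×0.1705/1091) = 0.01139.
Because the samples are independent, SE_diff = √(0.01379² + 0.01139²) = 0.01789.
Using z* = 1.645 for 90%, ME = 1.645 × 0.01789 = 0.02943.
p̂₁ − p̂₂ = -0.5708; interval -0.5708 ± 0.02943 gives (-0.600, -0.541).

(-0.600, -0.541)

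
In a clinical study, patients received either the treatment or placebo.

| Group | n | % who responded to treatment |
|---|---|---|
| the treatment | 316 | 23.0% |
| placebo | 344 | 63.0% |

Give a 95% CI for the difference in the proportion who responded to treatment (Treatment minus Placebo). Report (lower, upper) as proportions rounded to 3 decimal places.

(-0.469, -0.331)

Each SE is √(p̂(1−p̂)/n): √(0.2300·0.7700/316) = 0.02367 and √(0.6300·0.3700/344) = 0.02603.
SE(p̂₁ − p̂₂) = √(SE₁² + SE₂²) = √(0.0005602689 + 0.0006775609) = 0.03518, since the two samples are independent.
At 95% confidence z* = 1.960; margin = 1.960 × 0.03518 = 0.06895.
The difference is 0.2300 − 0.6300 = -0.4000, so the interval is -0.4000 ± 0.06895 = (-0.469, -0.331).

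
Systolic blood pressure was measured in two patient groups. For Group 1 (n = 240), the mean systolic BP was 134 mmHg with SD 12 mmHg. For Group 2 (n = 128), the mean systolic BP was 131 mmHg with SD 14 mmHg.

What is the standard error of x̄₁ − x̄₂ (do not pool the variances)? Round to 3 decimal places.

1.460

Per-group SEs: s₁/√n₁ = 12/√240 = 0.7746, s₂/√n₂ = 14/√128 = 1.2374.
Unpooled SE of the difference: √(0.60000516 + 1.53115876) = 1.4599.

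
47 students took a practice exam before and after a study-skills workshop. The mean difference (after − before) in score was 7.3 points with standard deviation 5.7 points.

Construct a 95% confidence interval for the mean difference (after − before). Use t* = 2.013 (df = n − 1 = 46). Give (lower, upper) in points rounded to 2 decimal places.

This is a matched-pairs design, so SE = s_d/√n = 5.7/√47 = 0.8314.
Margin = 2.013 × 0.8314 = 1.6736; the interval is 7.3 ± 1.6736 = (5.63, 8.97).

(5.63, 8.97)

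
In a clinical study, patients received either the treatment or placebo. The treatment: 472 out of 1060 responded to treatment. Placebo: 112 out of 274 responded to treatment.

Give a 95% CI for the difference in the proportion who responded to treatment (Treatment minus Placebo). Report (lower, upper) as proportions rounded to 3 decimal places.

First, p̂₁ = 472/1060 = 0.4453; p̂₂ = 112/274 = 0.4088.
The two standard errors are √(0.4453×0.5547/1060) = 0.01527 and √(0.4088×0.5912/274) = 0.02970.
Because the samples are independent, SE_diff = √(0.01527² + 0.02970²) = 0.03340.
Using z* = 1.960 for 95%, ME = 1.960 × 0.03340 = 0.06546.
p̂₁ − p̂₂ = 0.0365; interval 0.0365 ± 0.06546 gives (-0.029, 0.102).

(-0.029, 0.102)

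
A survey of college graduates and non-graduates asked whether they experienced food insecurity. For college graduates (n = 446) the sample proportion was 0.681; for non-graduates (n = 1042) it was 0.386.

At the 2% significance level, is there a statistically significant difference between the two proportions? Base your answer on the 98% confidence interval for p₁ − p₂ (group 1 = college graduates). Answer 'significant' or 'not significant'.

The two standard errors are √(0.6810×0.3190/446) = 0.02207 and √(0.3860×0.6140/1042) = 0.01508.
Because the samples are independent, SE_diff = √(0.02207² + 0.01508²) = 0.02673.
Using z* = 2.326 for 98%, ME = 2.326 × 0.02673 = 0.06217.
p̂₁ − p̂₂ = 0.2950; interval 0.2950 ± 0.06217 gives (0.23283, 0.35717).
The interval (0.23283, 0.35717) does not contain 0, so the difference is significant.

significant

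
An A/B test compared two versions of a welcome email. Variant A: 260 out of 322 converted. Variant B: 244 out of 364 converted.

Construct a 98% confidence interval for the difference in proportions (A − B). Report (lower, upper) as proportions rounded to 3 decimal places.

(0.060, 0.214)

First, p̂₁ = 260/322 = 0.8075; p̂₂ = 244/364 = 0.6703.
The two standard errors are √(0.8075×0.1925/322) = 0.02197 and √(0.6703×0.3297/364) = 0.02464.
Because the samples are independent, SE_diff = √(0.02197² + 0.02464²) = 0.03301.
Using z* = 2.326 for 98%, ME = 2.326 × 0.03301 = 0.07678.
p̂₁ − p̂₂ = 0.1372; interval 0.1372 ± 0.07678 gives (0.060, 0.214).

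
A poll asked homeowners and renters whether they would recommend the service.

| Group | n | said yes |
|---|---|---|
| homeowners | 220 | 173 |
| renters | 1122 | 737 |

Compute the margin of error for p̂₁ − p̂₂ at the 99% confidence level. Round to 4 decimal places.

0.0800

p̂₁ = 173/220 = 0.7864 and p̂₂ = 737/1122 = 0.6569.
SE₁ = √(p̂₁(1−p̂₁)/n₁) = √(0.7864·0.2136/220) = 0.02763; SE₂ = √(0.6569·0.3431/1122) = 0.01417.
Independent samples: SE of the difference = √(SE₁² + SE₂²) = √(0.0007634169 + 0.0002007889) = 0.03105.
z* for 99% confidence is 2.576, so the margin of error is 2.576 × 0.03105 = 0.07998.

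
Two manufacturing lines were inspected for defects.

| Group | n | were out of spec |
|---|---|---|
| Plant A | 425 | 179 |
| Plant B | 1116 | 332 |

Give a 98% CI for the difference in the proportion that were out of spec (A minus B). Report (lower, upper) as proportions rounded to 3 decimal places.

Sample proportions: 179/425 = 0.4212, 332/1116 = 0.2975.
Each SE is √(p̂(1−p̂)/n): √(0.4212·0.5788/425) = 0.02395 and √(0.2975·0.7025/1116) = 0.01368.
SE(p̂₁ − p̂₂) = √(SE₁² + SE₂²) = √(0.0005736025 + 0.0001871424) = 0.02758, since the two samples are independent.
At 98% confidence z* = 2.326; margin = 2.326 × 0.02758 = 0.06415.
The difference is 0.4212 − 0.2975 = 0.1237, so the interval is 0.1237 ± 0.06415 = (0.060, 0.188).

(0.060, 0.188)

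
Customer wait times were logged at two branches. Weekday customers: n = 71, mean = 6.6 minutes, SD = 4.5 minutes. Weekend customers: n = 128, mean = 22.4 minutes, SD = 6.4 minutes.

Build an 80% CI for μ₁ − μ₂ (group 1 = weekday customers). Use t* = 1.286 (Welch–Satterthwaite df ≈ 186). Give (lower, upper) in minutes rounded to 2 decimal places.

Standard errors of each mean: 4.5/√71 = 0.5341 and 6.4/√128 = 0.5657.
SE(x̄₁ − x̄₂) = √(0.5341² + 0.5657²) = 0.7780 for independent samples with unequal variances.
With t* = 1.286, the margin is 1.286 × 0.7780 = 1.0005.
x̄₁ − x̄₂ = 6.6 − 22.4 = -15.8000; the interval is -15.8000 ± 1.0005 = (-16.80, -14.80).

(-16.80, -14.80)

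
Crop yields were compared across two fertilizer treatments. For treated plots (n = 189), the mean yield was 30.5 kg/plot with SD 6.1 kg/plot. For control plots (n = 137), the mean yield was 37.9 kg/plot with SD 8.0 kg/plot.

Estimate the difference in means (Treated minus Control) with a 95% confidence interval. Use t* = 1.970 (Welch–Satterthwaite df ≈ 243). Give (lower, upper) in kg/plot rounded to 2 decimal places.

(-9.01, -5.79)

SE₁ = s₁/√n₁ = 6.1/√189 = 0.4437; SE₂ = 8.0/√137 = 0.6835.
Independent samples, unequal variances: SE_diff = √(SE₁² + SE₂²) = √(0.19686969 + 0.46717225) = 0.8149.
t* = 1.970, so margin of error = 1.970 × 0.8149 = 1.6054.
Difference in means = 30.5 − 37.9 = -7.4000.
-7.4000 ± 1.6054 → (-9.01, -5.79).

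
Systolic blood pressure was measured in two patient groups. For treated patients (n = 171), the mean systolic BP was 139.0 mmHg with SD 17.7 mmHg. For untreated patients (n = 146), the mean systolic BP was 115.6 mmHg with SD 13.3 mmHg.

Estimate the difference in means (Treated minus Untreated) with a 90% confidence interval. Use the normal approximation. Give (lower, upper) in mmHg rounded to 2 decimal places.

(20.53, 26.27)

Standard errors of each mean: 17.7/√171 = 1.3536 and 13.3/√146 = 1.1007.
SE(x̄₁ − x̄₂) = √(1.3536² + 1.1007²) = 1.7446 for independent samples with unequal variances.
With z* = 1.645, the margin is 1.645 × 1.7446 = 2.8699.
x̄₁ − x̄₂ = 139.0 − 115.6 = 23.4000; the interval is 23.4000 ± 2.8699 = (20.53, 26.27).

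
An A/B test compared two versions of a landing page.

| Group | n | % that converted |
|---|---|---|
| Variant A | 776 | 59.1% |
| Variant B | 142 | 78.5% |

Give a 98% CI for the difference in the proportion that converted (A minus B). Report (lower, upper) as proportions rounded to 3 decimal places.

The two standard errors are √(0.5910×0.4090/776) = 0.01765 and √(0.7850×0.2150/142) = 0.03448.
Because the samples are independent, SE_diff = √(0.01765² + 0.03448²) = 0.03873.
Using z* = 2.326 for 98%, ME = 2.326 × 0.03873 = 0.09009.
p̂₁ − p̂₂ = -0.1940; interval -0.1940 ± 0.09009 gives (-0.284, -0.104).

(-0.284, -0.104)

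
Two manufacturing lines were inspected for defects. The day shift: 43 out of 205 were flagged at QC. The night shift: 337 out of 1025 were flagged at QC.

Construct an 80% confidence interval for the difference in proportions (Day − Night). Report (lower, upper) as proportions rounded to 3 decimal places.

(-0.160, -0.078)

First, p̂₁ = 43/205 = 0.2098; p̂₂ = 337/1025 = 0.3288.
The two standard errors are √(0.2098×0.7902/205) = 0.02844 and √(0.3288×0.6712/1025) = 0.01467.
Because the samples are independent, SE_diff = √(0.02844² + 0.01467²) = 0.03200.
Using z* = 1.282 for 80%, ME = 1.282 × 0.03200 = 0.04102.
p̂₁ − p̂₂ = -0.1190; interval -0.1190 ± 0.04102 gives (-0.160, -0.078).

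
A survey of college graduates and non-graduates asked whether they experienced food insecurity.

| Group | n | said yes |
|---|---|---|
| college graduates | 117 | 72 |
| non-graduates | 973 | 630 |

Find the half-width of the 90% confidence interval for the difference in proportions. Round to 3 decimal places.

p̂₁ = 72/117 = 0.6154 and p̂₂ = 630/973 = 0.6475.
SE₁ = √(p̂₁(1−p̂₁)/n₁) = √(0.6154·0.3846/117) = 0.04498; SE₂ = √(0.6475·0.3525/973) = 0.01532.
Independent samples: SE of the difference = √(SE₁² + SE₂²) = √(0.0020232004 + 0.0002347024) = 0.04752.
z* for 90% confidence is 1.645, so the margin of error is 1.645 × 0.04752 = 0.07817.

0.078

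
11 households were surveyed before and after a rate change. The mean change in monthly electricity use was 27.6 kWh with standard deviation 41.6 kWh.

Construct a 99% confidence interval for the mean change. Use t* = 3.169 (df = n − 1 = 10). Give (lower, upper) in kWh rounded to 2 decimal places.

(-12.15, 67.35)

Paired design: SE = s_d/√n = 41.6/√11 = 12.5429.
t* = 3.169; margin of error = 3.169 × 12.5429 = 39.7485.
27.6 ± 39.7485 → (-12.15, 67.35).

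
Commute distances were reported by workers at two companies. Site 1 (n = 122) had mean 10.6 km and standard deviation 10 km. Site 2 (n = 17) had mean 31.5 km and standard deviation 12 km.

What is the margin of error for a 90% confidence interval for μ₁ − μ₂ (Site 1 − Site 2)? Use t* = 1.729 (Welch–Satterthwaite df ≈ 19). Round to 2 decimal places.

5.27

Standard errors of each mean: 10/√122 = 0.9054 and 12/√17 = 2.9104.
SE(x̄₁ − x̄₂) = √(0.9054² + 2.9104²) = 3.0480 for independent samples with unequal variances.
With t* = 1.729, the margin is 1.729 × 3.0480 = 5.2700.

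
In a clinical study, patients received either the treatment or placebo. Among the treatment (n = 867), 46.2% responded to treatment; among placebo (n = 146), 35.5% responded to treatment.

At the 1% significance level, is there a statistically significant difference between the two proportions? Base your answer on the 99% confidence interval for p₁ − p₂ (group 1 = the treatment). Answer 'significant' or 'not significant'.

not significant

SE₁ = √(p̂₁(1−p̂₁)/n₁) = √(0.4620·0.5380/867) = 0.01693; SE₂ = √(0.3550·0.6450/146) = 0.03960.
Independent samples: SE of the difference = √(SE₁² + SE₂²) = √(0.0002866249 + 0.00156816) = 0.04307.
z* for 99% confidence is 2.576, so the margin of error is 2.576 × 0.04307 = 0.11095.
Point estimate p̂₁ − p̂₂ = 0.4620 − 0.3550 = 0.1070.
0.1070 ± 0.11095 → (-0.00395, 0.21795).
The interval (-0.00395, 0.21795) contains 0, so the difference is not significant.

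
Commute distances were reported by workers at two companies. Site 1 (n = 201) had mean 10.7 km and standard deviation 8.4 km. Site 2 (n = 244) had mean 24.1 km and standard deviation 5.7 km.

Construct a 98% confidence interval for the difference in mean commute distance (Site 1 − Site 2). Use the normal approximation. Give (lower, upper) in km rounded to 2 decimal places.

Standard errors of each mean: 8.4/√201 = 0.5925 and 5.7/√244 = 0.3649.
SE(x̄₁ − x̄₂) = √(0.5925² + 0.3649²) = 0.6959 for independent samples with unequal variances.
With z* = 2.326, the margin is 2.326 × 0.6959 = 1.6187.
x̄₁ − x̄₂ = 10.7 − 24.1 = -13.4000; the interval is -13.4000 ± 1.6187 = (-15.02, -11.78).

(-15.02, -11.78)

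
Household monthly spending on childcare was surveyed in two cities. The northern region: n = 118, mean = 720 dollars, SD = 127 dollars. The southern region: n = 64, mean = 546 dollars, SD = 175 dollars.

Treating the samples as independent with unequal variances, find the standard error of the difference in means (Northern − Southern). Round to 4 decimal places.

24.8033

Per-group SEs: s₁/√n₁ = 127/√118 = 11.6913, s₂/√n₂ = 175/√64 = 21.8750.
Unpooled SE of the difference: √(136.68649569 + 478.515625) = 24.8033.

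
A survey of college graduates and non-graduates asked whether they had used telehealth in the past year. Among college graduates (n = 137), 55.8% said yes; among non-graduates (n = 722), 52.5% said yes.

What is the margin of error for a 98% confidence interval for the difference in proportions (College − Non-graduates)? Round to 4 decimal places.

0.1077

SE₁ = √(p̂₁(1−p̂₁)/n₁) = √(0.5580·0.4420/137) = 0.04243; SE₂ = √(0.5250·0.4750/722) = 0.01858.
Independent samples: SE of the difference = √(SE₁² + SE₂²) = √(0.0018003049 + 0.0003452164) = 0.04632.
z* for 98% confidence is 2.326, so the margin of error is 2.326 × 0.04632 = 0.10774.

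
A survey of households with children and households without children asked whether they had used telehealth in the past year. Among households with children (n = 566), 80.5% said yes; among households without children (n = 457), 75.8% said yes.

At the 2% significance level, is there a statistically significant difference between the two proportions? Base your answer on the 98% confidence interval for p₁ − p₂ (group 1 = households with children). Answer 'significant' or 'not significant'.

The two standard errors are √(0.8050×0.1950/566) = 0.01665 and √(0.7580×0.2420/457) = 0.02003.
Because the samples are independent, SE_diff = √(0.01665² + 0.02003²) = 0.02605.
Using z* = 2.326 for 98%, ME = 2.326 × 0.02605 = 0.06059.
p̂₁ − p̂₂ = 0.0470; interval 0.0470 ± 0.06059 gives (-0.01359, 0.10759).
The interval (-0.01359, 0.10759) contains 0, so the difference is not significant.

not significant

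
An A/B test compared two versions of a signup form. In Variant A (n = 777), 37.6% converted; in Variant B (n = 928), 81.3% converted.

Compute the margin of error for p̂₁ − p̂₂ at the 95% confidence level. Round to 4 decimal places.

SE₁ = √(p̂₁(1−p̂₁)/n₁) = √(0.3760·0.6240/777) = 0.01738; SE₂ = √(0.8130·0.1870/928) = 0.01280.
Independent samples: SE of the difference = √(SE₁² + SE₂²) = √(0.0003020644 + 0.00016384) = 0.02158.
z* for 95% confidence is 1.960, so the margin of error is 1.960 × 0.02158 = 0.04230.

0.0423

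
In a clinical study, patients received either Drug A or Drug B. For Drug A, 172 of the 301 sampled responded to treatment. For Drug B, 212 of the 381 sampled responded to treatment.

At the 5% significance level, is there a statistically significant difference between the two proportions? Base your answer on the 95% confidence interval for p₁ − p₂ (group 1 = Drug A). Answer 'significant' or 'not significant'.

not significant

Sample proportions: 172/301 = 0.5714, 212/381 = 0.5564.
Each SE is √(p̂(1−p̂)/n): √(0.5714·0.4286/301) = 0.02852 and √(0.5564·0.4436/381) = 0.02545.
SE(p̂₁ − p̂₂) = √(SE₁² + SE₂²) = √(0.0008133904 + 0.0006477025) = 0.03822, since the two samples are independent.
At 95% confidence z* = 1.960; margin = 1.960 × 0.03822 = 0.07491.
The difference is 0.5714 − 0.5564 = 0.0150, so the interval is 0.0150 ± 0.07491 = (-0.05991, 0.08991).
The interval (-0.05991, 0.08991) contains 0, so the difference is not significant.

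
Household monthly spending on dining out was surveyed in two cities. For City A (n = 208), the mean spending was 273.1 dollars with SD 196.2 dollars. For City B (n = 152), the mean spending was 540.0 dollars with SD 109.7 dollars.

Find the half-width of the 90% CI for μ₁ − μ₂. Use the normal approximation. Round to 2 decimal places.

26.74

SE₁ = s₁/√n₁ = 196.2/√208 = 13.6040; SE₂ = 109.7/√152 = 8.8978.
Independent samples, unequal variances: SE_diff = √(SE₁² + SE₂²) = √(185.068816 + 79.17084484) = 16.2555.
z* = 1.645, so margin of error = 1.645 × 16.2555 = 26.7403.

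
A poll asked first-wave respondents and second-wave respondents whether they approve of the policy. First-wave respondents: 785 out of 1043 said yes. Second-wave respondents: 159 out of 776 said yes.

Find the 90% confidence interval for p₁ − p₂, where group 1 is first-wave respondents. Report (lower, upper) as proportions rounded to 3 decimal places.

Sample proportions: 785/1043 = 0.7526, 159/776 = 0.2049.
Each SE is √(p̂(1−p̂)/n): √(0.7526·0.2474/1043) = 0.01336 and √(0.2049·0.7951/776) = 0.01449.
SE(p̂₁ − p̂₂) = √(SE₁² + SE₂²) = √(0.0001784896 + 0.0002099601) = 0.01971, since the two samples are independent.
At 90% confidence z* = 1.645; margin = 1.645 × 0.01971 = 0.03242.
The difference is 0.7526 − 0.2049 = 0.5477, so the interval is 0.5477 ± 0.03242 = (0.515, 0.580).

(0.515, 0.580)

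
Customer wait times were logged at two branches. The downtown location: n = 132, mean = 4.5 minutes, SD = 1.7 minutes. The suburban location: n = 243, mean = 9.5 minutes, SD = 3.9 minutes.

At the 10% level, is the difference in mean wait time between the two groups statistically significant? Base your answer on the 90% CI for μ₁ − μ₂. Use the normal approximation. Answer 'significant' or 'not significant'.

Standard errors of each mean: 1.7/√132 = 0.1480 and 3.9/√243 = 0.2502.
SE(x̄₁ − x̄₂) = √(0.1480² + 0.2502²) = 0.2907 for independent samples with unequal variances.
With z* = 1.645, the margin is 1.645 × 0.2907 = 0.4782.
x̄₁ − x̄₂ = 4.5 − 9.5 = -5.0000; the interval is -5.0000 ± 0.4782 = (-5.4782, -4.5218).
The interval (-5.4782, -4.5218) does not contain 0, so the difference is significant.

significant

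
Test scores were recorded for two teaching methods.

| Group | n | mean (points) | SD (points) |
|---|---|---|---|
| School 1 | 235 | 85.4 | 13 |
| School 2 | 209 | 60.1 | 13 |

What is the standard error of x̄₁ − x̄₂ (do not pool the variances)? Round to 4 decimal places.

Standard errors of each mean: 13/√235 = 0.8480 and 13/√209 = 0.8992.
SE(x̄₁ − x̄₂) = √(0.8480² + 0.8992²) = 1.2360 for independent samples with unequal variances.

1.2360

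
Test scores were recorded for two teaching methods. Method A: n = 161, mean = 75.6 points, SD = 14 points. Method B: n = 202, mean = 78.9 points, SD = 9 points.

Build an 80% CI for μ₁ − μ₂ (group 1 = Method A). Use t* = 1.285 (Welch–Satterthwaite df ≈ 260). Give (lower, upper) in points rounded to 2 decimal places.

(-4.93, -1.67)

Per-group SEs: s₁/√n₁ = 14/√161 = 1.1034, s₂/√n₂ = 9/√202 = 0.6332.
Unpooled SE of the difference: √(1.21749156 + 0.40094224) = 1.2722.
Margin of error = t* · SE = 1.285 × 1.2722 = 1.6348.
x̄₁ − x̄₂ = 75.6 − 78.9 = -3.3000.
CI: -3.3000 ± 1.6348 = (-4.93, -1.67).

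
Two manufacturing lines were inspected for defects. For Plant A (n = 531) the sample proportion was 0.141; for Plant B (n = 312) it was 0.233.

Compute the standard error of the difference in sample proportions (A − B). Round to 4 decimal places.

0.0283

Each SE is √(p̂(1−p̂)/n): √(0.1410·0.8590/531) = 0.01510 and √(0.2330·0.7670/312) = 0.02393.
SE(p̂₁ − p̂₂) = √(SE₁² + SE₂²) = √(0.00022801 + 0.0005726449) = 0.02830, since the two samples are independent.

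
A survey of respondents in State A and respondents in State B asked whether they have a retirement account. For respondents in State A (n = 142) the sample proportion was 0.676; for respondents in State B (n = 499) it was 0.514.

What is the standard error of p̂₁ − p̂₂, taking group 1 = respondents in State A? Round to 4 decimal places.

SE₁ = √(p̂₁(1−p̂₁)/n₁) = √(0.6760·0.3240/142) = 0.03927; SE₂ = √(0.5140·0.4860/499) = 0.02237.
Independent samples: SE of the difference = √(SE₁² + SE₂²) = √(0.0015421329 + 0.0005004169) = 0.04519.

0.0452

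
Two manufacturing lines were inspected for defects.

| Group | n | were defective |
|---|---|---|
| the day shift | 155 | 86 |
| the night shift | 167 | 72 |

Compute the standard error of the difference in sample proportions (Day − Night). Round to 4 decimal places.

Sample proportions: 86/155 = 0.5548, 72/167 = 0.4311.
Each SE is √(p̂(1−p̂)/n): √(0.5548·0.4452/155) = 0.03992 and √(0.4311·0.5689/167) = 0.03832.
SE(p̂₁ − p̂₂) = √(SE₁² + SE₂²) = √(0.0015936064 + 0.0014684224) = 0.05534, since the two samples are independent.

0.0553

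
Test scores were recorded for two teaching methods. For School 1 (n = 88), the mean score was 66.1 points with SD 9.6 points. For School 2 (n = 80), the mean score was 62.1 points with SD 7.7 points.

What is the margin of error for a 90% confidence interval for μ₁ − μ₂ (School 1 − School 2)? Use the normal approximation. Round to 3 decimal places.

SE₁ = s₁/√n₁ = 9.6/√88 = 1.0234; SE₂ = 7.7/√80 = 0.8609.
Independent samples, unequal variances: SE_diff = √(SE₁² + SE₂²) = √(1.04734756 + 0.74114881) = 1.3373.
z* = 1.645, so margin of error = 1.645 × 1.3373 = 2.1999.

2.200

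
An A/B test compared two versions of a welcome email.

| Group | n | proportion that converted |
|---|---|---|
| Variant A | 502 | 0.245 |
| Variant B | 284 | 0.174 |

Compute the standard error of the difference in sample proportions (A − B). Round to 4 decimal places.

0.0296

SE₁ = √(p̂₁(1−p̂₁)/n₁) = √(0.2450·0.7550/502) = 0.01920; SE₂ = √(0.1740·0.8260/284) = 0.02250.
Independent samples: SE of the difference = √(SE₁² + SE₂²) = √(0.00036864 + 0.00050625) = 0.02958.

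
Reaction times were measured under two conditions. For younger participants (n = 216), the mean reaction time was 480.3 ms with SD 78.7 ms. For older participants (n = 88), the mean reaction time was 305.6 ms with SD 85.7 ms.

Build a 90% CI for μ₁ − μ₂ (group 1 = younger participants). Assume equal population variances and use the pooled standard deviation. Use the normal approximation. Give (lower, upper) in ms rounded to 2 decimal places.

(157.90, 191.50)

s_p = √[((n₁−1)s₁² + (n₂−1)s₂²)/(n₁+n₂−2)] = √[(215·78.7² + 87·85.7²)/302] = 80.7788.
SE = 80.7788·√(1/216 + 1/88) = 10.2156.
With z* = 1.645, margin = 1.645 × 10.2156 = 16.8047.
x̄₁ − x̄₂ = 480.3 − 305.6 = 174.7000; interval 174.7000 ± 16.8047 = (157.90, 191.50).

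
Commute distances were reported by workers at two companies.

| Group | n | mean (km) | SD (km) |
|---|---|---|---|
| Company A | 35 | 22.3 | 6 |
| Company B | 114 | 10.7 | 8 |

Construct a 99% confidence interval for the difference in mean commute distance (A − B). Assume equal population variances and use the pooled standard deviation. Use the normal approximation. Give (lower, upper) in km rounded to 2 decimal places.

Pooled variance s_p² = [34·6² + 113·8²] / (35+114−2) = 57.5238, so s_p = 7.5844.
SE_diff = s_p·√(1/n₁ + 1/n₂) = 7.5844·√(1/35 + 1/114) = 1.4656.
z* = 2.576; margin = 2.576 × 1.4656 = 3.7754.
Difference = 22.3 − 10.7 = 11.6000.
11.6000 ± 3.7754 → (7.82, 15.38).

(7.82, 15.38)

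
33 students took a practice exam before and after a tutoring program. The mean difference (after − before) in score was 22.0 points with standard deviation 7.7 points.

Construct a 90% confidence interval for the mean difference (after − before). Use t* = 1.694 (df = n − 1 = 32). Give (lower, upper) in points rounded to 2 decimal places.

(19.73, 24.27)

Paired design: SE = s_d/√n = 7.7/√33 = 1.3404.
t* = 1.694; margin of error = 1.694 × 1.3404 = 2.2706.
22.0 ± 2.2706 → (19.73, 24.27).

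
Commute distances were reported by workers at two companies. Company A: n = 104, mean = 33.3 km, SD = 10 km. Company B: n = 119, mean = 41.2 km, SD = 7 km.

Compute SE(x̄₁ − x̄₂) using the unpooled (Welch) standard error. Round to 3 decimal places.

Per-group SEs: s₁/√n₁ = 10/√104 = 0.9806, s₂/√n₂ = 7/√119 = 0.6417.
Unpooled SE of the difference: √(0.96157636 + 0.41177889) = 1.1719.

1.172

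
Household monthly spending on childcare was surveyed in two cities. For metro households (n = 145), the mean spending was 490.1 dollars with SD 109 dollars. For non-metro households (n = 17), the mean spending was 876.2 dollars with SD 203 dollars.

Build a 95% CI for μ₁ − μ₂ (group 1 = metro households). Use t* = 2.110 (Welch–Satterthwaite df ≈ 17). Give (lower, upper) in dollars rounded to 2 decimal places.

(-491.73, -280.47)

SE₁ = s₁/√n₁ = 109/√145 = 9.0520; SE₂ = 203/√17 = 49.2347.
Independent samples, unequal variances: SE_diff = √(SE₁² + SE₂²) = √(81.938704 + 2424.05568409) = 50.0599.
t* = 2.110, so margin of error = 2.110 × 50.0599 = 105.6264.
Difference in means = 490.1 − 876.2 = -386.1000.
-386.1000 ± 105.6264 → (-491.73, -280.47).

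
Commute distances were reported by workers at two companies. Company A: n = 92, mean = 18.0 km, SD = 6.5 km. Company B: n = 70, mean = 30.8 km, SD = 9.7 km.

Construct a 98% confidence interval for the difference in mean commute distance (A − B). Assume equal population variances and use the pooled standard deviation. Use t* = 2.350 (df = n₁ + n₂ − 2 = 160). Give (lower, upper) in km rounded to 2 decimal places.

s_p = √[((n₁−1)s₁² + (n₂−1)s₂²)/(n₁+n₂−2)] = √[(91·6.5² + 69·9.7²)/160] = 8.0378.
SE = 8.0378·√(1/92 + 1/70) = 1.2748.
With t* = 2.350, margin = 2.350 × 1.2748 = 2.9958.
x̄₁ − x̄₂ = 18.0 − 30.8 = -12.8000; interval -12.8000 ± 2.9958 = (-15.80, -9.80).

(-15.80, -9.80)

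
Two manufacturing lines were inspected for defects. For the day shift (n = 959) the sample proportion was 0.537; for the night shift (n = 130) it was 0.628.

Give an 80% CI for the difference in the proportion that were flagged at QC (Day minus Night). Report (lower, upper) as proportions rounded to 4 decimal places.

SE₁ = √(p̂₁(1−p̂₁)/n₁) = √(0.5370·0.4630/959) = 0.01610; SE₂ = √(0.6280·0.3720/130) = 0.04239.
Independent samples: SE of the difference = √(SE₁² + SE₂²) = √(0.00025921 + 0.0017969121) = 0.04534.
z* for 80% confidence is 1.282, so the margin of error is 1.282 × 0.04534 = 0.05813.
Point estimate p̂₁ − p̂₂ = 0.5370 − 0.6280 = -0.0910.
-0.0910 ± 0.05813 → (-0.1491, -0.0329).

(-0.1491, -0.0329)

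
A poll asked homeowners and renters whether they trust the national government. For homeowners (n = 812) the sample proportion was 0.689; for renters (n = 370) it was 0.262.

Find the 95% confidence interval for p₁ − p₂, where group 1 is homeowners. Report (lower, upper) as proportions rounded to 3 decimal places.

(0.372, 0.482)

SE₁ = √(p̂₁(1−p̂₁)/n₁) = √(0.6890·0.3110/812) = 0.01624; SE₂ = √(0.2620·0.7380/370) = 0.02286.
Independent samples: SE of the difference = √(SE₁² + SE₂²) = √(0.0002637376 + 0.0005225796) = 0.02804.
z* for 95% confidence is 1.960, so the margin of error is 1.960 × 0.02804 = 0.05496.
Point estimate p̂₁ − p̂₂ = 0.6890 − 0.2620 = 0.4270.
0.4270 ± 0.05496 → (0.372, 0.482).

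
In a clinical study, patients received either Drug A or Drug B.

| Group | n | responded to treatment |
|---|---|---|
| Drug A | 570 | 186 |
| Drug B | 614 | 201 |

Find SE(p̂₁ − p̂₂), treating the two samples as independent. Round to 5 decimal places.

0.02728

p̂₁ = 186/570 = 0.3263 and p̂₂ = 201/614 = 0.3274.
SE₁ = √(p̂₁(1−p̂₁)/n₁) = √(0.3263·0.6737/570) = 0.01964; SE₂ = √(0.3274·0.6726/614) = 0.01894.
Independent samples: SE of the difference = √(SE₁² + SE₂²) = √(0.0003857296 + 0.0003587236) = 0.02728.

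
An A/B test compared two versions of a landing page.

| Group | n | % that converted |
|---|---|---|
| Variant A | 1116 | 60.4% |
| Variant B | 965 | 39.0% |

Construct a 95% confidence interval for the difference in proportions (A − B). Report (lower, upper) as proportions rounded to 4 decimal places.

(0.1719, 0.2561)

SE₁ = √(p̂₁(1−p̂₁)/n₁) = √(0.6040·0.3960/1116) = 0.01464; SE₂ = √(0.3900·0.6100/965) = 0.01570.
Independent samples: SE of the difference = √(SE₁² + SE₂²) = √(0.0002143296 + 0.00024649) = 0.02147.
z* for 95% confidence is 1.960, so the margin of error is 1.960 × 0.02147 = 0.04208.
Point estimate p̂₁ − p̂₂ = 0.6040 − 0.3900 = 0.2140.
0.2140 ± 0.04208 → (0.1719, 0.2561).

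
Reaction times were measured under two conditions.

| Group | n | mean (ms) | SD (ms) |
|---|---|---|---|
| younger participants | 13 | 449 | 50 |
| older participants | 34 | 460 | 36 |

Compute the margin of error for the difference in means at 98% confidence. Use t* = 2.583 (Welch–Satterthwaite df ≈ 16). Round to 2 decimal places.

SE₁ = s₁/√n₁ = 50/√13 = 13.8675; SE₂ = 36/√34 = 6.1739.
Independent samples, unequal variances: SE_diff = √(SE₁² + SE₂²) = √(192.30755625 + 38.11704121) = 15.1797.
t* = 2.583, so margin of error = 2.583 × 15.1797 = 39.2092.

39.21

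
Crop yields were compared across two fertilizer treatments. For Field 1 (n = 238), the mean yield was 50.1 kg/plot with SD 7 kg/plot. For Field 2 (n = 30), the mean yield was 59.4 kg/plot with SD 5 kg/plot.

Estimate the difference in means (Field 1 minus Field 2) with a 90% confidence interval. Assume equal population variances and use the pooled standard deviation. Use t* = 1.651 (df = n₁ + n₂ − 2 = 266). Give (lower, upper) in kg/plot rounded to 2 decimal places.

(-11.48, -7.12)

s_p = √[((n₁−1)s₁² + (n₂−1)s₂²)/(n₁+n₂−2)] = √[(237·7² + 29·5²)/266] = 6.8105.
SE = 6.8105·√(1/238 + 1/30) = 1.3195.
With t* = 1.651, margin = 1.651 × 1.3195 = 2.1785.
x̄₁ − x̄₂ = 50.1 − 59.4 = -9.3000; interval -9.3000 ± 2.1785 = (-11.48, -7.12).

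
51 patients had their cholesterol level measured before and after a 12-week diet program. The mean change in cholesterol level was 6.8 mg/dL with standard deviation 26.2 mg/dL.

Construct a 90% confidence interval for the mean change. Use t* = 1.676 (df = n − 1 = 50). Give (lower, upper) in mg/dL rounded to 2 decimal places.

Paired design: SE = s_d/√n = 26.2/√51 = 3.6687.
t* = 1.676; margin of error = 1.676 × 3.6687 = 6.1487.
6.8 ± 6.1487 → (0.65, 12.95).

(0.65, 12.95)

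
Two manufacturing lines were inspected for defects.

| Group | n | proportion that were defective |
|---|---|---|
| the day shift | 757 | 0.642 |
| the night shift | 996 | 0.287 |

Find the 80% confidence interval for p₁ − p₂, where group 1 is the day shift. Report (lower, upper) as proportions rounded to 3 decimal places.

(0.326, 0.384)

SE₁ = √(p̂₁(1−p̂₁)/n₁) = √(0.6420·0.3580/757) = 0.01742; SE₂ = √(0.2870·0.7130/996) = 0.01433.
Independent samples: SE of the difference = √(SE₁² + SE₂²) = √(0.0003034564 + 0.0002053489) = 0.02256.
z* for 80% confidence is 1.282, so the margin of error is 1.282 × 0.02256 = 0.02892.
Point estimate p̂₁ − p̂₂ = 0.6420 − 0.2870 = 0.3550.
0.3550 ± 0.02892 → (0.326, 0.384).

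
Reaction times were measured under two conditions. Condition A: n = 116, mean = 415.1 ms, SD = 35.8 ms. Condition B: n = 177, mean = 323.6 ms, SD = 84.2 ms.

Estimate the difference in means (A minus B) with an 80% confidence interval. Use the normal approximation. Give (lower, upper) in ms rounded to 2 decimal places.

Per-group SEs: s₁/√n₁ = 35.8/√116 = 3.3239, s₂/√n₂ = 84.2/√177 = 6.3289.
Unpooled SE of the difference: √(11.04831121 + 40.05497521) = 7.1487.
Margin of error = z* · SE = 1.282 × 7.1487 = 9.1646.
x̄₁ − x̄₂ = 415.1 − 323.6 = 91.5000.
CI: 91.5000 ± 9.1646 = (82.34, 100.66).

(82.34, 100.66)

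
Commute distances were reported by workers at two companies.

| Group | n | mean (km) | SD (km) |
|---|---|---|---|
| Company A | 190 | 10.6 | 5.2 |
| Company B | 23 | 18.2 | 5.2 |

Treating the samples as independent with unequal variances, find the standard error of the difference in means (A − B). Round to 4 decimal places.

1.1480

Per-group SEs: s₁/√n₁ = 5.2/√190 = 0.3772, s₂/√n₂ = 5.2/√23 = 1.0843.
Unpooled SE of the difference: √(0.14227984 + 1.17570649) = 1.1480.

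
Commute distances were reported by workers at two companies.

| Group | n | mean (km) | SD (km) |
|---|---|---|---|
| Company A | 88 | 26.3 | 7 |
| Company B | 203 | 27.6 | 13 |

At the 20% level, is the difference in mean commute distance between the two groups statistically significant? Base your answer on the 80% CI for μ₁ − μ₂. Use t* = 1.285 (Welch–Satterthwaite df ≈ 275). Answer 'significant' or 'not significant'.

not significant

Standard errors of each mean: 7/√88 = 0.7462 and 13/√203 = 0.9124.
SE(x̄₁ − x̄₂) = √(0.7462² + 0.9124²) = 1.1787 for independent samples with unequal variances.
With t* = 1.285, the margin is 1.285 × 1.1787 = 1.5146.
x̄₁ − x̄₂ = 26.3 − 27.6 = -1.3000; the interval is -1.3000 ± 1.5146 = (-2.8146, 0.2146).
The interval (-2.8146, 0.2146) contains 0, so the difference is not significant.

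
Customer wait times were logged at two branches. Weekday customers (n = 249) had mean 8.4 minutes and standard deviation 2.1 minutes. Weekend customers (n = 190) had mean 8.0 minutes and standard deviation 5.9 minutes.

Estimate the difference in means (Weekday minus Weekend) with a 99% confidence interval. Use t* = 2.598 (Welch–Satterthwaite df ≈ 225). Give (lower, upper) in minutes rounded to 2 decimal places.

Per-group SEs: s₁/√n₁ = 2.1/√249 = 0.1331, s₂/√n₂ = 5.9/√190 = 0.4280.
Unpooled SE of the difference: √(0.01771561 + 0.183184) = 0.4482.
Margin of error = t* · SE = 2.598 × 0.4482 = 1.1644.
x̄₁ − x̄₂ = 8.4 − 8.0 = 0.4000.
CI: 0.4000 ± 1.1644 = (-0.76, 1.56).

(-0.76, 1.56)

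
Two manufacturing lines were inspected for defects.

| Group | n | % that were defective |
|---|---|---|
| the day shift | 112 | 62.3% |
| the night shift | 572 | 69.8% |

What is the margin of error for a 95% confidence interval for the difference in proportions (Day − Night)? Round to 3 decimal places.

Each SE is √(p̂(1−p̂)/n): √(0.6230·0.3770/112) = 0.04579 and √(0.6980·0.3020/572) = 0.01920.
SE(p̂₁ − p̂₂) = √(SE₁² + SE₂²) = √(0.0020967241 + 0.00036864) = 0.04965, since the two samples are independent.
At 95% confidence z* = 1.960; margin = 1.960 × 0.04965 = 0.09731.

0.097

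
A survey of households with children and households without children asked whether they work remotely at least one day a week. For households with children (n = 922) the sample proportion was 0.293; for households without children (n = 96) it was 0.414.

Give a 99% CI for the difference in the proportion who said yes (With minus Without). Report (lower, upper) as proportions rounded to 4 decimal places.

Each SE is √(p̂(1−p̂)/n): √(0.2930·0.7070/922) = 0.01499 and √(0.4140·0.5860/96) = 0.05027.
SE(p̂₁ − p̂₂) = √(SE₁² + SE₂²) = √(0.0002247001 + 0.0025270729) = 0.05246, since the two samples are independent.
At 99% confidence z* = 2.576; margin = 2.576 × 0.05246 = 0.13514.
The difference is 0.2930 − 0.4140 = -0.1210, so the interval is -0.1210 ± 0.13514 = (-0.2561, 0.0141).

(-0.2561, 0.0141)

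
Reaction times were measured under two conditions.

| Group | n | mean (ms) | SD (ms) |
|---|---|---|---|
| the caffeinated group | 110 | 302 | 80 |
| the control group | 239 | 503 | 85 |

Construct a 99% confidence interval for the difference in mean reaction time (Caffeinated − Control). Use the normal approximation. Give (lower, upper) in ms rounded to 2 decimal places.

(-225.22, -176.78)

Per-group SEs: s₁/√n₁ = 80/√110 = 7.6277, s₂/√n₂ = 85/√239 = 5.4982.
Unpooled SE of the difference: √(58.18180729 + 30.23020324) = 9.4028.
Margin of error = z* · SE = 2.576 × 9.4028 = 24.2216.
x̄₁ − x̄₂ = 302 − 503 = -201.0000.
CI: -201.0000 ± 24.2216 = (-225.22, -176.78).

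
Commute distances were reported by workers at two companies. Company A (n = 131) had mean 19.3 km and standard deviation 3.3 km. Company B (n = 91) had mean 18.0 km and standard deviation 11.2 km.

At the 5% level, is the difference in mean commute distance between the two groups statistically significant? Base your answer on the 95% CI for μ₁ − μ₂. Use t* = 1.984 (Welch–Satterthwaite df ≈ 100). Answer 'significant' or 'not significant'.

not significant

Standard errors of each mean: 3.3/√131 = 0.2883 and 11.2/√91 = 1.1741.
SE(x̄₁ − x̄₂) = √(0.2883² + 1.1741²) = 1.2090 for independent samples with unequal variances.
With t* = 1.984, the margin is 1.984 × 1.2090 = 2.3987.
x̄₁ − x̄₂ = 19.3 − 18.0 = 1.3000; the interval is 1.3000 ± 2.3987 = (-1.0987, 3.6987).
The interval (-1.0987, 3.6987) contains 0, so the difference is not significant.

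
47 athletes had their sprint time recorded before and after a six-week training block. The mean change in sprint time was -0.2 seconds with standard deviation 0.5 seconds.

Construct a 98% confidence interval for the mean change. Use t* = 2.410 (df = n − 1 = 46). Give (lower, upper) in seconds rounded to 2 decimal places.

Paired design: SE = s_d/√n = 0.5/√47 = 0.0729.
t* = 2.410; margin of error = 2.410 × 0.0729 = 0.1757.
-0.2 ± 0.1757 → (-0.38, -0.02).

(-0.38, -0.02)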